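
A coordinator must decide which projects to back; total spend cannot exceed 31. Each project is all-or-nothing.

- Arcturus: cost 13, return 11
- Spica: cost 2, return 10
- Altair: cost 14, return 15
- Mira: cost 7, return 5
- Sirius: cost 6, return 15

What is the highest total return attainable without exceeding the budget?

45

Treat it as a binary knapsack problem.
Take Spica, Altair, Mira, and Sirius: cost 2 + 14 + 7 + 6 = 29 ≤ 31, return 10 + 15 + 5 + 15 = 45.
No other feasible combination does better.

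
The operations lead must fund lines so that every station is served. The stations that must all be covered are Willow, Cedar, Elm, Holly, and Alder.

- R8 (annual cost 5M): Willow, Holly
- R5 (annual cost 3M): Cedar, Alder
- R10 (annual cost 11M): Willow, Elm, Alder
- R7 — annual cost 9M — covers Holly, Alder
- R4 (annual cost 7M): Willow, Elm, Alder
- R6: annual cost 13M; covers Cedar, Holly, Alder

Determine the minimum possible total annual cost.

Choose R8, R5, and R4: together they cover Willow, Cedar, Elm, Holly, Alder — every station.
Total annual cost: 5 + 3 + 7 = 15.
No cover costs less than 15.

15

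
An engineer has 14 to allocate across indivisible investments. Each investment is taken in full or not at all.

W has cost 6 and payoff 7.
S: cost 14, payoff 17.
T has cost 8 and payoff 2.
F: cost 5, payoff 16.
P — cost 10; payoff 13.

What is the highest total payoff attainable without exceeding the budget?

This is an integer program with binary decision variables.
Take W and F: cost 6 + 5 = 11 ≤ 14, payoff 7 + 16 = 23.
No other feasible combination does better.

23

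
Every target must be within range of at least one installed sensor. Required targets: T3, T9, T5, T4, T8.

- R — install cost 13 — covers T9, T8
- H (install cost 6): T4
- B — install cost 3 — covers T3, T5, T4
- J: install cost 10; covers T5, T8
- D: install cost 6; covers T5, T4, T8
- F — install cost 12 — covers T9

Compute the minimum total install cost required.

16

This is a weighted set-cover instance.
The greedy cost-per-new-target heuristic would pick B, D, and F for 21, but a cheaper cover exists.
Choose R and B: together they cover T3, T9, T5, T4, T8 — every target.
Total install cost: 13 + 3 = 16.
No cover costs less than 16.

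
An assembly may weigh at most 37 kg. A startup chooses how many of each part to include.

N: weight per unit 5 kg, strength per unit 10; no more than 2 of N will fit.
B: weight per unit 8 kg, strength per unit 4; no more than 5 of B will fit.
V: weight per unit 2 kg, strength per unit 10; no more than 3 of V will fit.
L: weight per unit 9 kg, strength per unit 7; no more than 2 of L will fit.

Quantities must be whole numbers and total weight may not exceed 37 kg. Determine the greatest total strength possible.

This is a bounded integer knapsack.
Take 2×N, 3×V, and 2×L: weight 34 ≤ 37, strength 2·10 + 3·10 + 2·7 = 64.
V has the best ratio (10/2) and is taken to its limit of 3; remaining capacity is filled optimally with the others.

64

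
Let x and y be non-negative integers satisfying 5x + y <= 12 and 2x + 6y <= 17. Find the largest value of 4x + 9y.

Relaxing integrality, the LP optimum is 27.46 at (x,y) = (1.96, 2.18), which is not an integer point.
(x,y)=(2,2): 5·2+1·2=12≤12, 2·2+6·2=16≤17, objective 26.
(x,y)=(1,2): 5·1+1·2=7≤12, 2·1+6·2=14≤17, objective 22.
(x,y)=(0,2): 5·0+1·2=2≤12, 2·0+6·2=12≤17, objective 18.
No feasible integer point exceeds 26.

26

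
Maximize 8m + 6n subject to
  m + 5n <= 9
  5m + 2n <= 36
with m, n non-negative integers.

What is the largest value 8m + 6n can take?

56

Relaxing integrality, the LP optimum is 58.70 at (m,n) = (7.04, 0.391), which is not an integer point.
(m,n)=(7,0): 1·7+5·0=7≤9, 5·7+2·0=35≤36, objective 56.
(m,n)=(6,0): 1·6+5·0=6≤9, 5·6+2·0=30≤36, objective 48.
No feasible integer point exceeds 56.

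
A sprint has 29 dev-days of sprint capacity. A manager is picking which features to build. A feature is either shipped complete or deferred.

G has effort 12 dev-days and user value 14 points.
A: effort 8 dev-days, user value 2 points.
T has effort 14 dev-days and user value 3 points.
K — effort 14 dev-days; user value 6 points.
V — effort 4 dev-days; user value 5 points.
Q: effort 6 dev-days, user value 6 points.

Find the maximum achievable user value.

G + V + Q: effort 12 + 4 + 6 = 22 ≤ 29, user value 14 + 5 + 6 = 25.
G + A + Q: effort 12 + 8 + 6 = 26 ≤ 29, user value 14 + 2 + 6 = 22.
Best is G, V, and Q with total user value 25.

25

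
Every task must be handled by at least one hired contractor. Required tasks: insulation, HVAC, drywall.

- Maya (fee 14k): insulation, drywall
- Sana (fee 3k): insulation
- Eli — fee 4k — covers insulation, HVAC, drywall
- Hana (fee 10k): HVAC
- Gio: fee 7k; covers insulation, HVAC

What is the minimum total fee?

Eli alone covers insulation, HVAC, drywall — every task.
Total fee: 4.
No cover costs less than 4.

4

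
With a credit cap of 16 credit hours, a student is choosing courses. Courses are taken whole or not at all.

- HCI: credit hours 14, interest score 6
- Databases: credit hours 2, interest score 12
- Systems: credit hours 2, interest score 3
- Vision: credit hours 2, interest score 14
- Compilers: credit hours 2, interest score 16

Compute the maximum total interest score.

45

Systems + Vision + Compilers: credit hours 2 + 2 + 2 = 6 ≤ 16, interest score 3 + 14 + 16 = 33.
Databases + Systems + Vision + Compilers: credit hours 2 + 2 + 2 + 2 = 8 ≤ 16, interest score 12 + 3 + 14 + 16 = 45.
Databases + Vision + Compilers: credit hours 2 + 2 + 2 = 6 ≤ 16, interest score 12 + 14 + 16 = 42.
Best is Databases, Systems, Vision, and Compilers with total interest score 45.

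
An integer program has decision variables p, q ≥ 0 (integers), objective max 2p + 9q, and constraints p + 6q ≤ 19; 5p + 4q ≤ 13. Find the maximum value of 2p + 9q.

27

The continuous relaxation peaks at (0.0769, 3.15) with value 28.54; rounding to a feasible lattice point costs some objective.
(p,q)=(0,3): 1·0+6·3=18≤19, 5·0+4·3=12≤13, objective 27.
(p,q)=(1,2): 1·1+6·2=13≤19, 5·1+4·2=13≤13, objective 20.
(p,q)=(0,2): 1·0+6·2=12≤19, 5·0+4·2=8≤13, objective 18.
No feasible integer point exceeds 27.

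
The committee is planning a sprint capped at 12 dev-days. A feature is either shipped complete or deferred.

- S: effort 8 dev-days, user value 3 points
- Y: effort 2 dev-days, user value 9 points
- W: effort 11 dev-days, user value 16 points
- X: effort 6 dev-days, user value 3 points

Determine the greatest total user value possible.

This is a 0-1 knapsack instance.
W: effort 11 ≤ 12, user value 16.
Y + X: effort 2 + 6 = 8 ≤ 12, user value 9 + 3 = 12.
Best is W with total user value 16.

16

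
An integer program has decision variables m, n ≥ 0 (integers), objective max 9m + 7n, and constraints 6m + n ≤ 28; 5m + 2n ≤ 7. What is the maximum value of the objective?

21

The continuous relaxation peaks at (0, 3.5) with value 24.50; rounding to a feasible lattice point costs some objective.
(m,n)=(0,3) is feasible, giving 21.
(m,n)=(0,2) is feasible, giving 14.
The best lattice point is (0,3), giving 21.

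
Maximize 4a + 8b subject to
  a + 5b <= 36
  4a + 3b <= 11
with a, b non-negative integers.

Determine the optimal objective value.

The continuous relaxation peaks at (0, 3.67) with value 29.33; rounding to a feasible lattice point costs some objective.
(a,b)=(0,3): 1·0+5·3=15≤36, 4·0+3·3=9≤11, objective 24.
(a,b)=(1,2): 1·1+5·2=11≤36, 4·1+3·2=10≤11, objective 20.
(a,b)=(0,2): 1·0+5·2=10≤36, 4·0+3·2=6≤11, objective 16.
Maximum is 24 at (a,b)=(0,3).

24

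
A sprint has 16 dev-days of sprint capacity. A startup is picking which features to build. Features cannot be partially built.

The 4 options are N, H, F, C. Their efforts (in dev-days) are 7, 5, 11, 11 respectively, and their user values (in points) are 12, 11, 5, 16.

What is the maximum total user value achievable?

27

N + H: effort 7 + 5 = 12 ≤ 16, user value 12 + 11 = 23.
C: effort 11 ≤ 16, user value 16.
H + C: effort 5 + 11 = 16 ≤ 16, user value 11 + 16 = 27.
Best is H and C with total user value 27.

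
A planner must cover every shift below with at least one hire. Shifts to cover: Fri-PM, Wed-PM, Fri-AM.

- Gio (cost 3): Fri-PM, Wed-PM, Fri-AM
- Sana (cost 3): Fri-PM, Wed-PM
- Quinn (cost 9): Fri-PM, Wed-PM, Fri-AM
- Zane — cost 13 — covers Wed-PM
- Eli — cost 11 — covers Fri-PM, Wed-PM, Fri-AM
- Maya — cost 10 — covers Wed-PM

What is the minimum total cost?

Gio alone covers Fri-PM, Wed-PM, Fri-AM — every shift.
Total cost: 3.
No cover costs less than 3.

3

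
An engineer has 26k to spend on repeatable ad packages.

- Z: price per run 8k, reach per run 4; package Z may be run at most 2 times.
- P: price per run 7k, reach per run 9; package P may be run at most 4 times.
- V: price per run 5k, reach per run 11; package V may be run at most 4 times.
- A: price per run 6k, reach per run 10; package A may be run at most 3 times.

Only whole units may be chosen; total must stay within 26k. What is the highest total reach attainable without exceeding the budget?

This is a bounded integer knapsack.
V has the best ratio (11/5); taking only V gives at most 4×11 = 44 (stopped by the supply cap of 4).
Mixing does better — 4×V and 1×A: price 26 ≤ 26, reach 4·11 + 1·10 = 54.

54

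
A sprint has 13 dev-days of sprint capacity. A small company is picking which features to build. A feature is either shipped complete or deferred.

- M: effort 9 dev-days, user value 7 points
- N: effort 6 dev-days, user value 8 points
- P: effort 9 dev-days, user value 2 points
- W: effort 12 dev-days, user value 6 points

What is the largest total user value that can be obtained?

Allowing fractional choices, the relaxed optimum would be about 13.4, but features are indivisible.
M: effort 9 ≤ 13, user value 7.
N: effort 6 ≤ 13, user value 8.
Best is N with total user value 8.

8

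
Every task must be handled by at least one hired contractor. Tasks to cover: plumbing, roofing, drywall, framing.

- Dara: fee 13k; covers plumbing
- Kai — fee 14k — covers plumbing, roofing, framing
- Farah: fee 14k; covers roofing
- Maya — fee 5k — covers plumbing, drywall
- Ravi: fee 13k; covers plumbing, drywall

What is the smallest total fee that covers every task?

19

Choose Kai and Maya: together they cover plumbing, roofing, drywall, framing — every task.
Total fee: 14 + 5 = 19.
No cover costs less than 19.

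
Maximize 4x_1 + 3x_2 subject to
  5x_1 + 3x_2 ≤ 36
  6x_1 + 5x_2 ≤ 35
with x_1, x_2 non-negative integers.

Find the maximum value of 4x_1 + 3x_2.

(x_1,x_2)=(5,1): 5·5+3·1=28≤36, 6·5+5·1=35≤35, objective 23.
(x_1,x_2)=(4,2): 5·4+3·2=26≤36, 6·4+5·2=34≤35, objective 22.
(x_1,x_2)=(5,0): 5·5+3·0=25≤36, 6·5+5·0=30≤35, objective 20.
The best lattice point is (5,1), giving 23.

23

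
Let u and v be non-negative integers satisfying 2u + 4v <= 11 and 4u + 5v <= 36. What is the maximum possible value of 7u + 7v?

Relaxing integrality, the LP optimum is 38.50 at (u,v) = (5.5, 0), which is not an integer point.
(u,v)=(5,0): 2·5+4·0=10≤11, 4·5+5·0=20≤36, objective 35.
(u,v)=(4,0): 2·4+4·0=8≤11, 4·4+5·0=16≤36, objective 28.
No feasible integer point exceeds 35.

35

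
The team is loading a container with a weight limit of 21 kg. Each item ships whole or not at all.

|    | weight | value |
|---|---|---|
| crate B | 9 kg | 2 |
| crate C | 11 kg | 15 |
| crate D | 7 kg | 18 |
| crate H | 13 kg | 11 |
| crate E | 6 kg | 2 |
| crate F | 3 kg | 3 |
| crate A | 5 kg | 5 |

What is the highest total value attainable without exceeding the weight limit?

Take crate C, crate D, and crate F: weight 11 + 7 + 3 = 21 ≤ 21, value 15 + 18 + 3 = 36.
No other feasible combination does better.

36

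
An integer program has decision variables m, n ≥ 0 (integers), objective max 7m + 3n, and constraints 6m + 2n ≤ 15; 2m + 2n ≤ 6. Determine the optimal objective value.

17

Relaxing integrality, the LP optimum is 18.00 at (m,n) = (2.25, 0.75), which is not an integer point.
(m,n)=(2,1): 6·2+2·1=14≤15, 2·2+2·1=6≤6, objective 17.
(m,n)=(2,0): 6·2+2·0=12≤15, 2·2+2·0=4≤6, objective 14.
(m,n)=(1,2): 6·1+2·2=10≤15, 2·1+2·2=6≤6, objective 13.
(m,n)=(1,1): 6·1+2·1=8≤15, 2·1+2·1=4≤6, objective 10.
No feasible integer point exceeds 17.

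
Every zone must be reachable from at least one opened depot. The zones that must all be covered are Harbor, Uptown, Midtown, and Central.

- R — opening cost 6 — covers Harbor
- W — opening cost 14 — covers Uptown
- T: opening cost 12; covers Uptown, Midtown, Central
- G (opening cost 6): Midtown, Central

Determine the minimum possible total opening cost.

18

This is an integer covering problem.
The greedy cost-per-new-zone heuristic would pick G, R, and T for 24, but a cheaper cover exists.
Choose R and T: together they cover Harbor, Uptown, Midtown, Central — every zone.
Total opening cost: 6 + 12 = 18.
No cover costs less than 18.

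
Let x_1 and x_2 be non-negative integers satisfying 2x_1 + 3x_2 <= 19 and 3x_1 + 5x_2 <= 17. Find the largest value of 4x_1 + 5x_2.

Relaxing integrality, the LP optimum is 22.67 at (x_1,x_2) = (5.67, 0), which is not an integer point.
(x_1,x_2)=(4,1): 2·4+3·1=11≤19, 3·4+5·1=17≤17, objective 21.
(x_1,x_2)=(5,0): 2·5+3·0=10≤19, 3·5+5·0=15≤17, objective 20.
(x_1,x_2)=(3,1): 2·3+3·1=9≤19, 3·3+5·1=14≤17, objective 17.
(x_1,x_2)=(4,0): 2·4+3·0=8≤19, 3·4+5·0=12≤17, objective 16.
No feasible integer point exceeds 21.

21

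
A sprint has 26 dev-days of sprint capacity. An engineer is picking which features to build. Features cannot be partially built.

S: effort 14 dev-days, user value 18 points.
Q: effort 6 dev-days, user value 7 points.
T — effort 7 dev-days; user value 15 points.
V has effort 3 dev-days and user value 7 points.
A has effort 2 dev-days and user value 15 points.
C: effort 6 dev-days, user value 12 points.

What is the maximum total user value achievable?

This is a 0-1 knapsack instance.
Allowing fractional choices, the relaxed optimum would be about 59.3, but features are indivisible.
S + T + V + A: effort 14 + 7 + 3 + 2 = 26 ≤ 26, user value 18 + 15 + 7 + 15 = 55.
Q + T + V + A + C: effort 6 + 7 + 3 + 2 + 6 = 24 ≤ 26, user value 7 + 15 + 7 + 15 + 12 = 56.
S + V + A + C: effort 14 + 3 + 2 + 6 = 25 ≤ 26, user value 18 + 7 + 15 + 12 = 52.
Best is Q, T, V, A, and C with total user value 56.

56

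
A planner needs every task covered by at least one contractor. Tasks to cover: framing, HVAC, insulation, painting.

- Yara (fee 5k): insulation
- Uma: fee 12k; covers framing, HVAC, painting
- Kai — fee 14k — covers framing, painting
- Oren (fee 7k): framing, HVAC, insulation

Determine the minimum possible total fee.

17

Choose Yara and Uma: together they cover framing, HVAC, insulation, painting — every task.
Total fee: 5 + 12 = 17.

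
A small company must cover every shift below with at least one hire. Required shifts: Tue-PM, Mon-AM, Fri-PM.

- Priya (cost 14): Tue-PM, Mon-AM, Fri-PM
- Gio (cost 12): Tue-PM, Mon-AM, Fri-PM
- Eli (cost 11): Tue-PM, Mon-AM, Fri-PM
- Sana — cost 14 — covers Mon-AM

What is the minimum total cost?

This is a weighted set-cover instance.
Eli alone covers Tue-PM, Mon-AM, Fri-PM — every shift.
Total cost: 11.

11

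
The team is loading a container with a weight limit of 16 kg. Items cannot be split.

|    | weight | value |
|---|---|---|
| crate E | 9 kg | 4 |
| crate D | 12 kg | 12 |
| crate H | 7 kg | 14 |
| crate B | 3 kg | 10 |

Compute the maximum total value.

crate H + crate B: weight 7 + 3 = 10 ≤ 16, value 14 + 10 = 24.
crate E + crate H: weight 9 + 7 = 16 ≤ 16, value 4 + 14 = 18.
crate D + crate B: weight 12 + 3 = 15 ≤ 16, value 12 + 10 = 22.
Best is crate H and crate B with total value 24.

24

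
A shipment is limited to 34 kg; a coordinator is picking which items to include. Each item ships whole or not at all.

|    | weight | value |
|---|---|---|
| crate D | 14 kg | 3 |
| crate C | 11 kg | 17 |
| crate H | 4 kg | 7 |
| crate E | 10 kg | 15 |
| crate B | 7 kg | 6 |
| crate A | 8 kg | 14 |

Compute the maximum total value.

53

Take crate C, crate H, crate E, and crate A: weight 11 + 4 + 10 + 8 = 33 ≤ 34, value 17 + 7 + 15 + 14 = 53.
No other feasible combination does better.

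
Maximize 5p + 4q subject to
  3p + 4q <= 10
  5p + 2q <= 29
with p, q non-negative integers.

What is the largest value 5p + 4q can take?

Relaxing integrality, the LP optimum is 16.67 at (p,q) = (3.33, 0), which is not an integer point.
(p,q)=(3,0): 3·3+4·0=9≤10, 5·3+2·0=15≤29, objective 15.
(p,q)=(2,1): 3·2+4·1=10≤10, 5·2+2·1=12≤29, objective 14.
(p,q)=(2,0): 3·2+4·0=6≤10, 5·2+2·0=10≤29, objective 10.
Maximum is 15 at (p,q)=(3,0).

15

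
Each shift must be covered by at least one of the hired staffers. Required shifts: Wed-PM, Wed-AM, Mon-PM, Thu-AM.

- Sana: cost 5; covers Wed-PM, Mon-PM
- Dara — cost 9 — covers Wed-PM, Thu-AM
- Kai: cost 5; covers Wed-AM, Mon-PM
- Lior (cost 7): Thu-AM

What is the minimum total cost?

14

The greedy cost-per-new-shift heuristic would pick Sana, Kai, and Lior for 17, but a cheaper cover exists.
Choose Dara and Kai: together they cover Wed-PM, Wed-AM, Mon-PM, Thu-AM — every shift.
Total cost: 9 + 5 = 14.
No cover costs less than 14.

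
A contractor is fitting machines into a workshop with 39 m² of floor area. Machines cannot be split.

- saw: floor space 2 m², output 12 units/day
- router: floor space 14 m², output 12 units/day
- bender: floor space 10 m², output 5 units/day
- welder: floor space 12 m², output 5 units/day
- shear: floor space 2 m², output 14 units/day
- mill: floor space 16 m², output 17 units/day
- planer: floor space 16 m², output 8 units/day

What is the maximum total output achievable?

55

saw + router + shear + mill: floor space 2 + 14 + 2 + 16 = 34 ≤ 39, output 12 + 12 + 14 + 17 = 55.
saw + bender + shear + mill: floor space 2 + 10 + 2 + 16 = 30 ≤ 39, output 12 + 5 + 14 + 17 = 48.
saw + shear + mill + planer: floor space 2 + 2 + 16 + 16 = 36 ≤ 39, output 12 + 14 + 17 + 8 = 51.
Best is saw, router, shear, and mill with total output 55.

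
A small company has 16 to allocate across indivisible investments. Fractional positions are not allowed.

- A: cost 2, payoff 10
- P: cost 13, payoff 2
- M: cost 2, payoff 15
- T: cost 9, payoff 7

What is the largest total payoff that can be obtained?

32

Take A, M, and T: cost 2 + 2 + 9 = 13 ≤ 16, payoff 10 + 15 + 7 = 32.
No other feasible combination does better.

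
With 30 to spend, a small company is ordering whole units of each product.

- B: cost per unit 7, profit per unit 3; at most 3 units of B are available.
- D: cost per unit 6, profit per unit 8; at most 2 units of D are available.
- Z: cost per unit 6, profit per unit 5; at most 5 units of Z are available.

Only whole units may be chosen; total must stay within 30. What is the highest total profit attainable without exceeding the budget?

D has the best ratio (8/6); taking only D gives at most 2×8 = 16 (stopped by the supply cap of 2).
Mixing does better — 2×D and 3×Z: cost 30 ≤ 30, profit 2·8 + 3·5 = 31.

31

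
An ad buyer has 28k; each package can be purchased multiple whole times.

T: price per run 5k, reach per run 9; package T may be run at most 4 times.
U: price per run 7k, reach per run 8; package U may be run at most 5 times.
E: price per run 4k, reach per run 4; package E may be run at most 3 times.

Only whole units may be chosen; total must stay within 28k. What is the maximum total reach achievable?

4×T and 1×U: price 27 ≤ 28, reach 4·9 + 1·8 = 44.
4×T and 2×E: price 28 ≤ 28, reach 4·9 + 2·4 = 44.
Best is 44.

44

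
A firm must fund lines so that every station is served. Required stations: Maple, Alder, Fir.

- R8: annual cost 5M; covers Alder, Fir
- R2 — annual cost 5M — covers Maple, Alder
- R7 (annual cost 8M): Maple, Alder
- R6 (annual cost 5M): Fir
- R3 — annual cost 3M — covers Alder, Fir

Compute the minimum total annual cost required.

8

Choose R2 and R3: together they cover Maple, Alder, Fir — every station.
Total annual cost: 5 + 3 = 8.
No cover costs less than 8.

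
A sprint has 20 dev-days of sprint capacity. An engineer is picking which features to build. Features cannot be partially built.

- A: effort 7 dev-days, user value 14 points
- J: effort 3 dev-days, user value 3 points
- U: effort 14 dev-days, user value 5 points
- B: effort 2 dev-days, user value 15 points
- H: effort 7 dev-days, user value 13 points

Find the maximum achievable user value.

Take A, J, B, and H: effort 7 + 3 + 2 + 7 = 19 ≤ 20, user value 14 + 3 + 15 + 13 = 45.
No other feasible combination does better.

45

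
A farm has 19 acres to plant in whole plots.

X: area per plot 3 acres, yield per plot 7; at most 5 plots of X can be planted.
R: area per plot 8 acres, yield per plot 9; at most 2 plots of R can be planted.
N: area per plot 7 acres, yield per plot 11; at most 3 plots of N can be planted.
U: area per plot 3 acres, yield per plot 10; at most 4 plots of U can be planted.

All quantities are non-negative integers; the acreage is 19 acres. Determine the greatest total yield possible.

54

2×X and 4×U: area 18 ≤ 19, yield 2·7 + 4·10 = 54.
1×N and 4×U: area 19 ≤ 19, yield 1·11 + 4·10 = 51.
Best is 54.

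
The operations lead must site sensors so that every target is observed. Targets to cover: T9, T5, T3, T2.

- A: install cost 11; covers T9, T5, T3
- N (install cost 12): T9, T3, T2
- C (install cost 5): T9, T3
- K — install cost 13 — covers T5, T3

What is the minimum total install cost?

This is a weighted set-cover instance.
The greedy cost-per-new-target heuristic would pick C, A, and N for 28, but a cheaper cover exists.
Choose A and N: together they cover T9, T5, T3, T2 — every target.
Total install cost: 11 + 12 = 23.
No cover costs less than 23.

23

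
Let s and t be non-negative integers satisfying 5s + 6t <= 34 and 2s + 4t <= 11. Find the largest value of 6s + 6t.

(s,t)=(5,0): 5·5+6·0=25≤34, 2·5+4·0=10≤11, objective 30.
(s,t)=(4,0): 5·4+6·0=20≤34, 2·4+4·0=8≤11, objective 24.
No feasible integer point exceeds 30.

30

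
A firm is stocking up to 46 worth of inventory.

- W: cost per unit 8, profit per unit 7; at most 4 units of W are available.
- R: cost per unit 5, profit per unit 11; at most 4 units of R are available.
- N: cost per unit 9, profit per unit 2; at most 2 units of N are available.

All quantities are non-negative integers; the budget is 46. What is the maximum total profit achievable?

R has the best ratio (11/5); taking only R gives at most 4×11 = 44 (stopped by the supply cap of 4).
Mixing does better — 3×W and 4×R: cost 44 ≤ 46, profit 3·7 + 4·11 = 65.

65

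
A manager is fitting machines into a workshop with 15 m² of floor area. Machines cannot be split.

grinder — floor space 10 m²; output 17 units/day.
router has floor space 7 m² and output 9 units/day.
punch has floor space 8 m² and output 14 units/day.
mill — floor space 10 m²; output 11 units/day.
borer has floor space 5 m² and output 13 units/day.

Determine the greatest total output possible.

This is an integer program with binary decision variables.
punch + borer: floor space 8 + 5 = 13 ≤ 15, output 14 + 13 = 27.
mill + borer: floor space 10 + 5 = 15 ≤ 15, output 11 + 13 = 24.
grinder + borer: floor space 10 + 5 = 15 ≤ 15, output 17 + 13 = 30.
Best is grinder and borer with total output 30.

30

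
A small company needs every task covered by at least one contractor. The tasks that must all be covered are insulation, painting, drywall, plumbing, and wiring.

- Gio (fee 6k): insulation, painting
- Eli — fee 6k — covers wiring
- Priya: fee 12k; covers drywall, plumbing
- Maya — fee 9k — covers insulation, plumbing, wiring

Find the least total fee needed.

Choose Gio, Eli, and Priya: together they cover insulation, painting, drywall, plumbing, wiring — every task.
Total fee: 6 + 6 + 12 = 24.

24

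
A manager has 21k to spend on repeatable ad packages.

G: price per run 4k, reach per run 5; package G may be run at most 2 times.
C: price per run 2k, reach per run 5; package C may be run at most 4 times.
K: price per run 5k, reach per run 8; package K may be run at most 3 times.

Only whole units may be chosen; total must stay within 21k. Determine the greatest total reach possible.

3×C and 3×K: price 21 ≤ 21, reach 3·5 + 3·8 = 39.
2×G, 4×C, and 1×K: price 21 ≤ 21, reach 2·5 + 4·5 + 1·8 = 38.
Best is 39.

39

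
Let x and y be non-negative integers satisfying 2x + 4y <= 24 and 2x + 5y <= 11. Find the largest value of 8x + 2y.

(x,y)=(5,0): 2·5+4·0=10≤24, 2·5+5·0=10≤11, objective 40.
(x,y)=(4,0): 2·4+4·0=8≤24, 2·4+5·0=8≤11, objective 32.
No feasible integer point exceeds 40.

40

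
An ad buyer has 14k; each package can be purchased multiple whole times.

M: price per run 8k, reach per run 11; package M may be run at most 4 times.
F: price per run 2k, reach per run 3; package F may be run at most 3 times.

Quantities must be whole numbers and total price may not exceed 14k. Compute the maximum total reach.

20

Take 1×M and 3×F: price 14 ≤ 14, reach 1·11 + 3·3 = 20.
F has the best ratio (3/2) and is taken to its limit of 3; remaining capacity is filled optimally with the others.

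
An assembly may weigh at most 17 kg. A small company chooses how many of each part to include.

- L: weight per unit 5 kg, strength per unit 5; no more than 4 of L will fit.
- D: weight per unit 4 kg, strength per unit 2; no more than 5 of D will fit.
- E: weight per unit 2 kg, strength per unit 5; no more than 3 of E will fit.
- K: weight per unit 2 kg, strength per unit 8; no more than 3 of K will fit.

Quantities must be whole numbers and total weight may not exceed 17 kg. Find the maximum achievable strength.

44

Take 1×L, 3×E, and 3×K: weight 17 ≤ 17, strength 1·5 + 3·5 + 3·8 = 44.
K has the best ratio (8/2) and is taken to its limit of 3; remaining capacity is filled optimally with the others.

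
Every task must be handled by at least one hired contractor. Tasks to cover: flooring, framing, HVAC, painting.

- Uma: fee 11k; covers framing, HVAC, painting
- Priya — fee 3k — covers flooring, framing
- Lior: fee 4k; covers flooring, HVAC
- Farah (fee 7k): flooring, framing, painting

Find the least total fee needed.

The greedy cost-per-new-task heuristic would pick Priya, Lior, and Farah for 14, but a cheaper cover exists.
Choose Lior and Farah: together they cover flooring, framing, HVAC, painting — every task.
Total fee: 4 + 7 = 11.
No cover costs less than 11.

11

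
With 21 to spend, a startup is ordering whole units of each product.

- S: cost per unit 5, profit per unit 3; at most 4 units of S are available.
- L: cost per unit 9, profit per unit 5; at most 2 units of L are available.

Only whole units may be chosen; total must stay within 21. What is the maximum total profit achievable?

12

This is a bounded integer knapsack.
S has the best ratio (3/5); taking only S gives at most 4×3 = 12 (stopped by the cost limit).
Optimal: 4×S: cost 20 ≤ 21, profit 4·3 = 12.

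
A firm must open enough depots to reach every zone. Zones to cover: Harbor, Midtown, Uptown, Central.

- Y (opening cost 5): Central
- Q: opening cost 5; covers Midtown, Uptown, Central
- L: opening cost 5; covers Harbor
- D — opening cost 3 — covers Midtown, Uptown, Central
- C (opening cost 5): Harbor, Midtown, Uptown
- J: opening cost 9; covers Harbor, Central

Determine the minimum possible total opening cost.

Choose L and D: together they cover Harbor, Midtown, Uptown, Central — every zone.
Total opening cost: 5 + 3 = 8.

8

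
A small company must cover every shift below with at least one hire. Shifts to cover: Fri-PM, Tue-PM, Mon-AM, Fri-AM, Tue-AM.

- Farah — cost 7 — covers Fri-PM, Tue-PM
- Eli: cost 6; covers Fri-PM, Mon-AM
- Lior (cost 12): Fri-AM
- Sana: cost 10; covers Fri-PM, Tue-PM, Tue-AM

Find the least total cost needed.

Choose Eli, Lior, and Sana: together they cover Fri-PM, Tue-PM, Mon-AM, Fri-AM, Tue-AM — every shift.
Total cost: 6 + 12 + 10 = 28.
No cover costs less than 28.

28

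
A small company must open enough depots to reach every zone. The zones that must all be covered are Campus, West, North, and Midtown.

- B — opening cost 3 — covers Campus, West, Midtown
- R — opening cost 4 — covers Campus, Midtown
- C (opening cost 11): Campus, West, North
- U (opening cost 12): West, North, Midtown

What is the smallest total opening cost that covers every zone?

14

Choose B and C: together they cover Campus, West, North, Midtown — every zone.
Total opening cost: 3 + 11 = 14.
No cover costs less than 14.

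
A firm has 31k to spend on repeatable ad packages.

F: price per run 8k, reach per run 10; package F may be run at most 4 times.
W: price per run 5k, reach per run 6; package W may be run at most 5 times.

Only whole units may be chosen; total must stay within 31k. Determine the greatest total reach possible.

F has the best ratio (10/8); taking only F gives at most 3×10 = 30 (stopped by the price limit).
Mixing does better — 2×F and 3×W: price 31 ≤ 31, reach 2·10 + 3·6 = 38.

38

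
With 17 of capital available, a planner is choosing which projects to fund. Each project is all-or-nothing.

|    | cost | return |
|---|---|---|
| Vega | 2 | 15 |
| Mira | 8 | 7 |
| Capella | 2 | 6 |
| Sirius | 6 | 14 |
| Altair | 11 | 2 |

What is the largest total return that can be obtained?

36

Allowing fractional choices, the relaxed optimum would be about 41.1, but projects are indivisible.
Vega + Sirius: cost 2 + 6 = 8 ≤ 17, return 15 + 14 = 29.
Vega + Mira + Sirius: cost 2 + 8 + 6 = 16 ≤ 17, return 15 + 7 + 14 = 36.
Vega + Capella + Sirius: cost 2 + 2 + 6 = 10 ≤ 17, return 15 + 6 + 14 = 35.
Best is Vega, Mira, and Sirius with total return 36.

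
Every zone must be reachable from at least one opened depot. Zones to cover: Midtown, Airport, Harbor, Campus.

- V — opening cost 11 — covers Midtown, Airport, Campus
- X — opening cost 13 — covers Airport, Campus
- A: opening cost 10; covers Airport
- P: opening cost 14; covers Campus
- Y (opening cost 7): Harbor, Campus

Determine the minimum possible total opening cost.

Choose V and Y: together they cover Midtown, Airport, Harbor, Campus — every zone.
Total opening cost: 11 + 7 = 18.
No cover costs less than 18.

18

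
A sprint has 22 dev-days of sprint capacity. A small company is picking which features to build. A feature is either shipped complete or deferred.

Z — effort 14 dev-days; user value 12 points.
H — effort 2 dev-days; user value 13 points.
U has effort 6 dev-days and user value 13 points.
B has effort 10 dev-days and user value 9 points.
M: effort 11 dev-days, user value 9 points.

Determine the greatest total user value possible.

Take Z, H, and U: effort 14 + 2 + 6 = 22 ≤ 22, user value 12 + 13 + 13 = 38.
No other feasible combination does better.

38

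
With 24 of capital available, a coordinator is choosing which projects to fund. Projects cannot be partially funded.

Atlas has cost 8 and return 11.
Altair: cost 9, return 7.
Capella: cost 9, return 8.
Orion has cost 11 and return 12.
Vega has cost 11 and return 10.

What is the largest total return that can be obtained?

23

Take Atlas and Orion: cost 8 + 11 = 19 ≤ 24, return 11 + 12 = 23.
No other feasible combination does better.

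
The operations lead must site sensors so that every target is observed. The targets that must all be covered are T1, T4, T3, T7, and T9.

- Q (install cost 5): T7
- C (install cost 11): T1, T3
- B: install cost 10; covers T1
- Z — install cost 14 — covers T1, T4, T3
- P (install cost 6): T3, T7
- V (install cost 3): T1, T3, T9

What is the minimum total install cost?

This is an integer covering problem.
Choose Q, Z, and V: together they cover T1, T4, T3, T7, T9 — every target.
Total install cost: 5 + 14 + 3 = 22.
No cover costs less than 22.

22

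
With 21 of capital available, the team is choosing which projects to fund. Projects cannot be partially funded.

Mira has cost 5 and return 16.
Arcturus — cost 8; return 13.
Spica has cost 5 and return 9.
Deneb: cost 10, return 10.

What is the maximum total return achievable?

Treat it as a binary knapsack problem.
Allowing fractional choices, the relaxed optimum would be about 41.0, but projects are indivisible.
Mira + Arcturus: cost 5 + 8 = 13 ≤ 21, return 16 + 13 = 29.
Mira + Arcturus + Spica: cost 5 + 8 + 5 = 18 ≤ 21, return 16 + 13 + 9 = 38.
Mira + Spica + Deneb: cost 5 + 5 + 10 = 20 ≤ 21, return 16 + 9 + 10 = 35.
Best is Mira, Arcturus, and Spica with total return 38.

38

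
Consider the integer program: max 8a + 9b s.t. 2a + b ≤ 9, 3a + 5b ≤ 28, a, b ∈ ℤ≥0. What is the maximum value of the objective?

53

Relaxing integrality, the LP optimum is 56.71 at (a,b) = (2.43, 4.14), which is not an integer point.
(a,b)=(1,5): 2·1+1·5=7≤9, 3·1+5·5=28≤28, objective 53.
(a,b)=(2,4): 2·2+1·4=8≤9, 3·2+5·4=26≤28, objective 52.
(a,b)=(3,3): 2·3+1·3=9≤9, 3·3+5·3=24≤28, objective 51.
Maximum is 53 at (a,b)=(1,5).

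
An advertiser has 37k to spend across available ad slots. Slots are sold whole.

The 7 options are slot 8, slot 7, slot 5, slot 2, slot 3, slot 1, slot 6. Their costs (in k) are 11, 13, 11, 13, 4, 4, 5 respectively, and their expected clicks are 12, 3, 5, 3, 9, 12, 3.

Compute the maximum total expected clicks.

41

Treat it as a binary knapsack problem.
Take slot 8, slot 5, slot 3, slot 1, and slot 6: cost 11 + 11 + 4 + 4 + 5 = 35 ≤ 37, expected clicks 12 + 5 + 9 + 12 + 3 = 41.
No other feasible combination does better.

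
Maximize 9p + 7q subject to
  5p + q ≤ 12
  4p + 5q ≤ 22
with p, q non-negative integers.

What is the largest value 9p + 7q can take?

32

(p,q)=(2,2) is feasible, giving 32.
(p,q)=(1,3) is feasible, giving 30.
(p,q)=(2,1) is feasible, giving 25.
Maximum is 32 at (p,q)=(2,2).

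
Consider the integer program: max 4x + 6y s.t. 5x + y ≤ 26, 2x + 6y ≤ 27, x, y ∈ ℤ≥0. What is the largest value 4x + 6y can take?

34

Relaxing integrality, the LP optimum is 36.21 at (x,y) = (4.61, 2.96), which is not an integer point.
(x,y)=(4,3): 5·4+1·3=23≤26, 2·4+6·3=26≤27, objective 34.
(x,y)=(3,3): 5·3+1·3=18≤26, 2·3+6·3=24≤27, objective 30.
(x,y)=(4,2): 5·4+1·2=22≤26, 2·4+6·2=20≤27, objective 28.
Maximum is 34 at (x,y)=(4,3).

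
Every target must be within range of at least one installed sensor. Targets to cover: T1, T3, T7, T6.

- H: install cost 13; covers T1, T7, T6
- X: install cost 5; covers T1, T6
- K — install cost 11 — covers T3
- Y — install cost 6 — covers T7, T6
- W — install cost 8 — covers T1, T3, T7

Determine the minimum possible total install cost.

13

Choose X and W: together they cover T1, T3, T7, T6 — every target.
Total install cost: 5 + 8 = 13.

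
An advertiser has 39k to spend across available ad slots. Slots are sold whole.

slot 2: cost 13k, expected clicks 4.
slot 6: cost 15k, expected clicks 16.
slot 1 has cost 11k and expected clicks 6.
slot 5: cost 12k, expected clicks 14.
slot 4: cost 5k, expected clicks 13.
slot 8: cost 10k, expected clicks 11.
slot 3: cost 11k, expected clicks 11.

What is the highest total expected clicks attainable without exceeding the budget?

This is an integer program with binary decision variables.
Allowing fractional choices, the relaxed optimum would be about 50.8, but ad slots are indivisible.
slot 1 + slot 5 + slot 4 + slot 3: cost 11 + 12 + 5 + 11 = 39 ≤ 39, expected clicks 6 + 14 + 13 + 11 = 44.
slot 5 + slot 4 + slot 8 + slot 3: cost 12 + 5 + 10 + 11 = 38 ≤ 39, expected clicks 14 + 13 + 11 + 11 = 49.
slot 1 + slot 5 + slot 4 + slot 8: cost 11 + 12 + 5 + 10 = 38 ≤ 39, expected clicks 6 + 14 + 13 + 11 = 44.
Best is slot 5, slot 4, slot 8, and slot 3 with total expected clicks 49.

49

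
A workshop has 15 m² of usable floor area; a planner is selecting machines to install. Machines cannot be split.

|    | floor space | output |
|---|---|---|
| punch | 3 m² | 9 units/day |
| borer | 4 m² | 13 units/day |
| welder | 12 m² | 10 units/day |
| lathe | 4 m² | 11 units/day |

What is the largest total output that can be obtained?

33

borer + lathe: floor space 4 + 4 = 8 ≤ 15, output 13 + 11 = 24.
punch + borer + lathe: floor space 3 + 4 + 4 = 11 ≤ 15, output 9 + 13 + 11 = 33.
Best is punch, borer, and lathe with total output 33.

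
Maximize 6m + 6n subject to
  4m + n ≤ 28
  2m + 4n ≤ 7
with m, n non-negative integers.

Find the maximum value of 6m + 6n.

18

(m,n)=(3,0): 4·3+1·0=12≤28, 2·3+4·0=6≤7, objective 18.
(m,n)=(2,0): 4·2+1·0=8≤28, 2·2+4·0=4≤7, objective 12.
The best lattice point is (3,0), giving 18.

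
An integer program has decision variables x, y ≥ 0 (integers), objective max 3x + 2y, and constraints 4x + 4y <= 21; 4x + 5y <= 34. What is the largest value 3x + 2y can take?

(x,y)=(5,0) is feasible, giving 15.
(x,y)=(4,1) is feasible, giving 14.
The best lattice point is (5,0), giving 15.

15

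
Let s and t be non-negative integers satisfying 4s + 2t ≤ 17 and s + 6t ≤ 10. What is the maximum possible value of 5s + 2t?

Relaxing integrality, the LP optimum is 21.25 at (s,t) = (4.25, 0), which is not an integer point.
(s,t)=(4,0): 4·4+2·0=16≤17, 1·4+6·0=4≤10, objective 20.
(s,t)=(3,1): 4·3+2·1=14≤17, 1·3+6·1=9≤10, objective 17.
(s,t)=(3,0): 4·3+2·0=12≤17, 1·3+6·0=3≤10, objective 15.
The best lattice point is (4,0), giving 20.

20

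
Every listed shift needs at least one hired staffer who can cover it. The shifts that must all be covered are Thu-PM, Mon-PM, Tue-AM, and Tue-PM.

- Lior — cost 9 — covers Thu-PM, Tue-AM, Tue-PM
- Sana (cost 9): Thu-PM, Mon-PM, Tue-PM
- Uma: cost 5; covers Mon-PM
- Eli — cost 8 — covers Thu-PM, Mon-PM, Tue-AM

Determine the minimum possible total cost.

The greedy cost-per-new-shift heuristic would pick Eli and Lior for 17, but a cheaper cover exists.
Choose Lior and Uma: together they cover Thu-PM, Mon-PM, Tue-AM, Tue-PM — every shift.
Total cost: 9 + 5 = 14.
No cover costs less than 14.

14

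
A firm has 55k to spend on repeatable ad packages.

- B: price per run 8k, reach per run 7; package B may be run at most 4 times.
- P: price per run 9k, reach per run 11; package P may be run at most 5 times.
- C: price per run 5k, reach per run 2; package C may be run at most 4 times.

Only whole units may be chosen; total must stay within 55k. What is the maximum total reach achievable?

62

P has the best ratio (11/9); taking only P gives at most 5×11 = 55 (stopped by the supply cap of 5).
Mixing does better — 1×B and 5×P: price 53 ≤ 55, reach 1·7 + 5·11 = 62.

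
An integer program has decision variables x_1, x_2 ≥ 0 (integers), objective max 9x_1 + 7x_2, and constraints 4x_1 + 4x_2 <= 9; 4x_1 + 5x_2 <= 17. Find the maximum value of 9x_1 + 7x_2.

18

Relaxing integrality, the LP optimum is 20.25 at (x_1,x_2) = (2.25, 0), which is not an integer point.
(x_1,x_2)=(2,0): 4·2+4·0=8≤9, 4·2+5·0=8≤17, objective 18.
(x_1,x_2)=(1,1): 4·1+4·1=8≤9, 4·1+5·1=9≤17, objective 16.
No feasible integer point exceeds 18.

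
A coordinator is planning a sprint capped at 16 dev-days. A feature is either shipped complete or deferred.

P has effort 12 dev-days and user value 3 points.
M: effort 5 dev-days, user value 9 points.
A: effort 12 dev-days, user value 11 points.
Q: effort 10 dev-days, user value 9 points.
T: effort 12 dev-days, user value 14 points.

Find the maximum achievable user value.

18

T: effort 12 ≤ 16, user value 14.
M + Q: effort 5 + 10 = 15 ≤ 16, user value 9 + 9 = 18.
Best is M and Q with total user value 18.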